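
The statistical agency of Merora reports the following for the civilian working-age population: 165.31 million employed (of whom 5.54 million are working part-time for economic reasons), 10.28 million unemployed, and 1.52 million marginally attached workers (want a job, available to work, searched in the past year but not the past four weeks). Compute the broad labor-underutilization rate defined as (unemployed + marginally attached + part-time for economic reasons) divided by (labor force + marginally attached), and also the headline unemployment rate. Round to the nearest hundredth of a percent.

Labor force = 165.31 + 10.28 = 175.59 million.
Numerator = 10.28 + 1.52 + 5.54 = 17.34 million.
Denominator = 175.59 + 1.52 = 177.11 million.
Broad rate = 17.34 / 177.11 = 9.79%.
Headline unemployment rate = 10.28 / 175.59 = 5.85%.

Broad underutilization rate ≈ 9.79%; headline unemployment rate ≈ 5.85%.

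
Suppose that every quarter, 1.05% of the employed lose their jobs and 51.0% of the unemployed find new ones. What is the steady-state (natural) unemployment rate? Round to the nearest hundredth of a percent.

Steady-state unemployment rate ≈ 2.02%.

At steady state the flows balance: s·E = f·U, so U/(E+U) = s/(s+f).
u* = 1.05 / (1.05 + 51.0) = 1.05 / 52.05 = 2.02%.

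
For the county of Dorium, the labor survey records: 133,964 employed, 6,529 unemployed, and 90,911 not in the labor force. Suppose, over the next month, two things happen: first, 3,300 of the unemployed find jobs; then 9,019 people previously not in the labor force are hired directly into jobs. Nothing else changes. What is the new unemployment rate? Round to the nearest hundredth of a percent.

Initially, labor force = 133,964 + 6,529 = 140,493, so u = 6,529/140,493 = 4.65%.
After the first change, unemployed falls and employed rises by 3,300; labor force unchanged → E = 137,264, U = 3,229, labor force = 140,493.
After the second change, employed and labor force both rise by 9,019; unemployed unchanged → E = 146,283, U = 3,229, labor force = 149,512.
New unemployment rate = 3,229 / 149,512 = 2.16%.

New unemployment rate ≈ 2.16%.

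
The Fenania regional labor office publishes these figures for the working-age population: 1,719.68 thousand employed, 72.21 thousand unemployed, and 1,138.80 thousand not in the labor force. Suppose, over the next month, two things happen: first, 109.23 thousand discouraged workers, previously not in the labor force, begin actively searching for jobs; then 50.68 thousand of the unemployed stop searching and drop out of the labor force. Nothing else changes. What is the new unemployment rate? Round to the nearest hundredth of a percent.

New unemployment rate ≈ 7.07%.

Initially, labor force = 1,719.68 + 72.21 = 1,791.89 thousand, so u = 72.21/1,791.89 = 4.03%.
After the first change, unemployed and labor force both rise by 109.23 → E = 1,719.68, U = 181.44, labor force = 1,901.12 thousand.
After the second change, unemployed and labor force both fall by 50.68 → E = 1,719.68, U = 130.76, labor force = 1,850.44 thousand.
New unemployment rate = 130.76 / 1,850.44 = 7.07%.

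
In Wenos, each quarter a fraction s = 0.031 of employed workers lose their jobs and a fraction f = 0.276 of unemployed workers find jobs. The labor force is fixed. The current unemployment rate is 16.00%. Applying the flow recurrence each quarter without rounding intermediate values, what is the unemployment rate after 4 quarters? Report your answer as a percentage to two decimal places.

Unemployment rate after four quarters ≈ 11.46%.

With a fixed labor force, u_{t+1} = u_t + s·(1−u_t) − f·u_t = u_t·(1−s−f) + s.
Here 1−s−f = 0.693 and s = 0.031.
u_1 = 0.160000 × 0.693 + 0.031 = 0.141880.
u_2 = 0.141880 × 0.693 + 0.031 = 0.129323.
u_3 = 0.129323 × 0.693 + 0.031 = 0.120621.
u_4 = 0.120621 × 0.693 + 0.031 = 0.114590.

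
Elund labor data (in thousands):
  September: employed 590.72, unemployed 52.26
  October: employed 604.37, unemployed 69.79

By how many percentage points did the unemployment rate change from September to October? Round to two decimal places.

The unemployment rate changed by +2.22 percentage points.

September: labor force = 590.72 + 52.26 = 642.98; u = 52.26/642.98 = 8.13%.
October: labor force = 604.37 + 69.79 = 674.16; u = 69.79/674.16 = 10.35%.
Change = 10.35% − 8.13% = +2.22 pp.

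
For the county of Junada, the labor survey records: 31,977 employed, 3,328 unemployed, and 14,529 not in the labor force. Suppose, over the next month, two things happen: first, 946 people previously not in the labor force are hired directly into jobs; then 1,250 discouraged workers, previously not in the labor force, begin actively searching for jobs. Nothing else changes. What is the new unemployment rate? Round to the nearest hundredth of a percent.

Initially, labor force = 31,977 + 3,328 = 35,305, so u = 3,328/35,305 = 9.43%.
After the first change, employed and labor force both rise by 946; unemployed unchanged → E = 32,923, U = 3,328, labor force = 36,251.
After the second change, unemployed and labor force both rise by 1,250 → E = 32,923, U = 4,578, labor force = 37,501.
New unemployment rate = 4,578 / 37,501 = 12.21%.

New unemployment rate ≈ 12.21%.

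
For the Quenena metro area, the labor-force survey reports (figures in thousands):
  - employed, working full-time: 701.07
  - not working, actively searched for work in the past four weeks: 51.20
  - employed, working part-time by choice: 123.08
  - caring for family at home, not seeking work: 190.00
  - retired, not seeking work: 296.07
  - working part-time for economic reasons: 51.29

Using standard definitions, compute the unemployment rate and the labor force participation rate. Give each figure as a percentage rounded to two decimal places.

Employed = 701.07 + 123.08 + 51.29 = 875.44 thousand (anyone who worked, including part-time for economic reasons, counts as employed).
Unemployed = 51.20 thousand.
Labor force = 875.44 + 51.20 = 926.64 thousand.
Not in labor force = 190.00 + 296.07 = 486.07 thousand (those not working and not actively searching are outside the labor force).
Civilian working-age population = 926.64 + 486.07 = 1,412.71 thousand.
Unemployment rate = 51.20 / 926.64 = 5.53%.
Labor force participation rate = 926.64 / 1,412.71 = 65.59%.

Unemployment rate ≈ 5.53%; labor force participation rate ≈ 65.59%.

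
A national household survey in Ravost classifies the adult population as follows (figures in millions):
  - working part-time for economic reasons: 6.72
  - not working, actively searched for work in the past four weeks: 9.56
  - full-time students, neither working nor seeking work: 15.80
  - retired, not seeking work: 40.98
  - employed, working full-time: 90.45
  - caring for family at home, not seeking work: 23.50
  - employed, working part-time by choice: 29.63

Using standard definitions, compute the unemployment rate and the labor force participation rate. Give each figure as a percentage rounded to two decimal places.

Unemployment rate ≈ 7.01%; labor force participation rate ≈ 62.94%.

Employed = 6.72 + 90.45 + 29.63 = 126.80 million (anyone who worked, including part-time for economic reasons, counts as employed).
Unemployed = 9.56 million.
Labor force = 126.80 + 9.56 = 136.36 million.
Not in labor force = 15.80 + 40.98 + 23.50 = 80.28 million (those not working and not actively searching are outside the labor force).
Civilian working-age population = 136.36 + 80.28 = 216.64 million.
Unemployment rate = 9.56 / 136.36 = 7.01%.
Labor force participation rate = 136.36 / 216.64 = 62.94%.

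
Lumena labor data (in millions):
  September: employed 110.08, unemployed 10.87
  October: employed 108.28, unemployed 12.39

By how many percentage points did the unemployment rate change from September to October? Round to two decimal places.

September: labor force = 110.08 + 10.87 = 120.95; u = 10.87/120.95 = 8.99%.
October: labor force = 108.28 + 12.39 = 120.67; u = 12.39/120.67 = 10.27%.
Change = 10.27% − 8.99% = +1.28 pp.

The unemployment rate changed by +1.28 percentage points.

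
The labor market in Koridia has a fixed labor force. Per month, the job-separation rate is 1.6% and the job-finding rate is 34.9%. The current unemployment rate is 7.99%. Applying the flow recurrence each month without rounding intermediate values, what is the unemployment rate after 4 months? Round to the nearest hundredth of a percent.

With a fixed labor force, u_{t+1} = u_t + s·(1−u_t) − f·u_t = u_t·(1−s−f) + s.
Here 1−s−f = 0.635 and s = 0.016.
u_1 = 0.079900 × 0.635 + 0.016 = 0.066737.
u_2 = 0.066737 × 0.635 + 0.016 = 0.058378.
u_3 = 0.058378 × 0.635 + 0.016 = 0.053070.
u_4 = 0.053070 × 0.635 + 0.016 = 0.049699.

Unemployment rate after four months ≈ 4.97%.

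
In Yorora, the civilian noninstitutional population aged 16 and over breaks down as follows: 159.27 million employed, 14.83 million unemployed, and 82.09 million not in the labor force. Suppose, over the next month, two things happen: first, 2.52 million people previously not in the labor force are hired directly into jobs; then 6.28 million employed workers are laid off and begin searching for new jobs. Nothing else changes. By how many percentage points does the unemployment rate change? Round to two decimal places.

Initially, labor force = 159.27 + 14.83 = 174.10 million, so u = 14.83/174.10 = 8.52%.
After the first change, employed and labor force both rise by 2.52; unemployed unchanged → E = 161.79, U = 14.83, labor force = 176.62 million.
After the second change, employed falls and unemployed rises by 6.28; labor force unchanged → E = 155.51, U = 21.11, labor force = 176.62 million.
New unemployment rate = 21.11 / 176.62 = 11.95%.
Change = 11.95% − 8.52% = +3.43 percentage points.

The unemployment rate changes by +3.43 percentage points.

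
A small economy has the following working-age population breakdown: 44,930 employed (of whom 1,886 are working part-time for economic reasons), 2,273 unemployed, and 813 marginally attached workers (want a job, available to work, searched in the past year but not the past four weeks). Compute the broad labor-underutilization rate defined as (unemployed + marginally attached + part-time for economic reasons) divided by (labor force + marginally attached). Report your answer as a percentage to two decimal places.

Broad underutilization rate ≈ 10.35%.

Labor force = 44,930 + 2,273 = 47,203.
Numerator = 2,273 + 813 + 1,886 = 4,972.
Denominator = 47,203 + 813 = 48,016.
Broad rate = 4,972 / 48,016 = 10.35%.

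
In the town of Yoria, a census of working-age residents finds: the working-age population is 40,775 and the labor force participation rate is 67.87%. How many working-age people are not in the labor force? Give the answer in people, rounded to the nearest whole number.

About 13,101 are not in the labor force.

Share not in the labor force = 1 − 0.6787 = 0.3213.
Not in labor force = 0.3213 × 40,775 ≈ 13,101.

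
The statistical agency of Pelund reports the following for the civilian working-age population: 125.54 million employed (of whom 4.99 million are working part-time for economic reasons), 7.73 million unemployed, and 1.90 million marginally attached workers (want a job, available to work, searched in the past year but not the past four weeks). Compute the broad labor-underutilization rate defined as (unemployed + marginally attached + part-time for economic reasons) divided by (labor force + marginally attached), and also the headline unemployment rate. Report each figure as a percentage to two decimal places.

Broad underutilization rate ≈ 10.82%; headline unemployment rate ≈ 5.80%.

Labor force = 125.54 + 7.73 = 133.27 million.
Numerator = 7.73 + 1.90 + 4.99 = 14.62 million.
Denominator = 133.27 + 1.90 = 135.17 million.
Broad rate = 14.62 / 135.17 = 10.82%.
Headline unemployment rate = 7.73 / 133.27 = 5.80%.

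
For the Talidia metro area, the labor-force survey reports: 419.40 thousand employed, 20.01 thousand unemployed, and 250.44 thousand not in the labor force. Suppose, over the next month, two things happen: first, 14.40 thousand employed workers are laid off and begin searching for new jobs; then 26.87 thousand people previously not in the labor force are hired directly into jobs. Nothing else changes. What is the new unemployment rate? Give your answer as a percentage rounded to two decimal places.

New unemployment rate ≈ 7.38%.

Initially, labor force = 419.40 + 20.01 = 439.41 thousand, so u = 20.01/439.41 = 4.55%.
After the first change, employed falls and unemployed rises by 14.40; labor force unchanged → E = 405.00, U = 34.41, labor force = 439.41 thousand.
After the second change, employed and labor force both rise by 26.87; unemployed unchanged → E = 431.87, U = 34.41, labor force = 466.28 thousand.
New unemployment rate = 34.41 / 466.28 = 7.38%.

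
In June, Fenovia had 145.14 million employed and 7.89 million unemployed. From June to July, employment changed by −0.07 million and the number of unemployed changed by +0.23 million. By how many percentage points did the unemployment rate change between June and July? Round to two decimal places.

June: labor force = 145.14 + 7.89 = 153.03; u = 7.89/153.03 = 5.16%.
July: labor force = 145.07 + 8.12 = 153.19; u = 8.12/153.19 = 5.30%.
Change = 5.30% − 5.16% = +0.14 pp.

The unemployment rate changed by +0.14 percentage points.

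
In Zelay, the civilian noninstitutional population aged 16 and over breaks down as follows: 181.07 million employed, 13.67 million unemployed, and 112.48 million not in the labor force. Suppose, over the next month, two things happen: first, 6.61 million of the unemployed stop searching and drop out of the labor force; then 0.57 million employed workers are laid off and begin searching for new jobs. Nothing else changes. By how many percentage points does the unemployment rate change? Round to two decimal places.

The unemployment rate changes by −2.96 percentage points.

Initially, labor force = 181.07 + 13.67 = 194.74 million, so u = 13.67/194.74 = 7.02%.
After the first change, unemployed and labor force both fall by 6.61 → E = 181.07, U = 7.06, labor force = 188.13 million.
After the second change, employed falls and unemployed rises by 0.57; labor force unchanged → E = 180.50, U = 7.63, labor force = 188.13 million.
New unemployment rate = 7.63 / 188.13 = 4.06%.
Change = 4.06% − 7.02% = −2.96 percentage points.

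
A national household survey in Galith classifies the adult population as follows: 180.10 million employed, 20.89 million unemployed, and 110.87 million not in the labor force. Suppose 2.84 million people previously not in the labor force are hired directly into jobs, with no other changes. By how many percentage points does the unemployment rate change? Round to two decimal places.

Initially, labor force = 180.10 + 20.89 = 200.99 million, so u = 20.89/200.99 = 10.39%.
After the change, employed and labor force both rise by 2.84; unemployed unchanged → E = 182.94, U = 20.89, labor force = 203.83 million.
New unemployment rate = 20.89 / 203.83 = 10.25%.
Change = 10.25% − 10.39% = −0.14 percentage points.

The unemployment rate changes by −0.14 percentage points.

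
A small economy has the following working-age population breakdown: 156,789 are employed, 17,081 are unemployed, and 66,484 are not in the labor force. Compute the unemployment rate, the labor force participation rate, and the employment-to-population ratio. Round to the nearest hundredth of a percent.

Labor force = employed + unemployed = 156,789 + 17,081 = 173,870.
Working-age population = 173,870 + 66,484 = 240,354.
Unemployment rate = 17,081 / 173,870 = 9.82%.
Labor force participation rate = 173,870 / 240,354 = 72.34%.
Employment-population ratio = 156,789 / 240,354 = 65.23%.

Unemployment rate ≈ 9.82%; labor force participation rate ≈ 72.34%; employment-population ratio ≈ 65.23%.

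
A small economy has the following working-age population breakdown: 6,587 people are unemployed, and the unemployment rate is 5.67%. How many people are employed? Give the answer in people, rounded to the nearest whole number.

About 109,586 are employed.

Labor force = U / u = 6,587 / 0.0567 ≈ 116,173.
Employed = labor force − unemployed = 116,173 − 6,587 = 109,586.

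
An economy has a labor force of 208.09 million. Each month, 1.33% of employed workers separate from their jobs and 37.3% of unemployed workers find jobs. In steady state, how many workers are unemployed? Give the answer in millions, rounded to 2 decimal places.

About 7.16 million are unemployed in steady state.

Steady-state unemployment rate u* = s/(s+f) = 1.33/(1.33+37.3) = 0.034429.
Unemployed = u* × labor force = 0.034429 × 208.09 ≈ 7.16 million.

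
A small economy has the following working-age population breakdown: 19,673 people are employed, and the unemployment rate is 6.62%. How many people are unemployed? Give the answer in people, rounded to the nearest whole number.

About 1,395 are unemployed.

Let U be the number unemployed. The labor force is E + U, and U/(E+U) = 0.0662.
So U = 0.0662 × 19,673 / (1 − 0.0662) = 1302.35 / 0.9338 ≈ 1,395.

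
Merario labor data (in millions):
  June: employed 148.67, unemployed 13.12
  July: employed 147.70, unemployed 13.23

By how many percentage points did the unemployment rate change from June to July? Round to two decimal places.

June: labor force = 148.67 + 13.12 = 161.79; u = 13.12/161.79 = 8.11%.
July: labor force = 147.70 + 13.23 = 160.93; u = 13.23/160.93 = 8.22%.
Change = 8.22% − 8.11% = +0.11 pp.

The unemployment rate changed by +0.11 percentage points.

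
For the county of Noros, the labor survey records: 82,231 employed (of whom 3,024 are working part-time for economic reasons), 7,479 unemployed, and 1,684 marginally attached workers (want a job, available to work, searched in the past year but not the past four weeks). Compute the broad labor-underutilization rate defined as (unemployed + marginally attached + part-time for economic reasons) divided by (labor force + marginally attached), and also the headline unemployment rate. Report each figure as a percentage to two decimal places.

Broad underutilization rate ≈ 13.33%; headline unemployment rate ≈ 8.34%.

Labor force = 82,231 + 7,479 = 89,710.
Numerator = 7,479 + 1,684 + 3,024 = 12,187.
Denominator = 89,710 + 1,684 = 91,394.
Broad rate = 12,187 / 91,394 = 13.33%.
Headline unemployment rate = 7,479 / 89,710 = 8.34%.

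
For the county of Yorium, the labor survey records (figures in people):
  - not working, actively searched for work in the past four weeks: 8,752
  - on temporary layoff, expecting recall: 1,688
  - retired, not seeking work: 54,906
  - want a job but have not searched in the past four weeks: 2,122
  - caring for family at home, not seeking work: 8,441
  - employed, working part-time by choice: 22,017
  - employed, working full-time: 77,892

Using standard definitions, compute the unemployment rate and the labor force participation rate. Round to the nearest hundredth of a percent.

Unemployment rate ≈ 9.46%; labor force participation rate ≈ 62.76%.

Employed = 22,017 + 77,892 = 99,909.
Unemployed = 8,752 + 1,688 = 10,440 (jobless and actively searching, or on temporary layoff).
Labor force = 99,909 + 10,440 = 110,349.
Not in labor force = 54,906 + 2,122 + 8,441 = 65,469 (those not working and not actively searching are outside the labor force — including those who want a job but have given up searching).
Civilian working-age population = 110,349 + 65,469 = 175,818.
Unemployment rate = 10,440 / 110,349 = 9.46%.
Labor force participation rate = 110,349 / 175,818 = 62.76%.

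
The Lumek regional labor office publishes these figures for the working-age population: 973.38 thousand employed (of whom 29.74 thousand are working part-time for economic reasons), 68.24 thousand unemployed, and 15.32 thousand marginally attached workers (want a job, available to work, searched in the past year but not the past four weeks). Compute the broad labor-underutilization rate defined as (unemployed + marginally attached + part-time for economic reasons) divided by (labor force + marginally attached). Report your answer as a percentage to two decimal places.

Broad underutilization rate ≈ 10.72%.

Labor force = 973.38 + 68.24 = 1,041.62 thousand.
Numerator = 68.24 + 15.32 + 29.74 = 113.30 thousand.
Denominator = 1,041.62 + 15.32 = 1,056.94 thousand.
Broad rate = 113.30 / 1,056.94 = 10.72%.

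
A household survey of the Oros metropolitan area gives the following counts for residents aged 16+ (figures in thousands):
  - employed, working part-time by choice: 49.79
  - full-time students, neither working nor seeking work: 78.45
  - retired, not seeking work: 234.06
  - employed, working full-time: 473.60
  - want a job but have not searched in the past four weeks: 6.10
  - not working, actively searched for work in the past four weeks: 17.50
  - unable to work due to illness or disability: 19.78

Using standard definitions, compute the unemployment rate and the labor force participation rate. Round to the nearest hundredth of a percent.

Unemployment rate ≈ 3.24%; labor force participation rate ≈ 61.52%.

Employed = 49.79 + 473.60 = 523.39 thousand.
Unemployed = 17.50 thousand.
Labor force = 523.39 + 17.50 = 540.89 thousand.
Not in labor force = 78.45 + 234.06 + 6.10 + 19.78 = 338.39 thousand (those not working and not actively searching are outside the labor force — including those who want a job but have given up searching).
Civilian working-age population = 540.89 + 338.39 = 879.28 thousand.
Unemployment rate = 17.50 / 540.89 = 3.24%.
Labor force participation rate = 540.89 / 879.28 = 61.52%.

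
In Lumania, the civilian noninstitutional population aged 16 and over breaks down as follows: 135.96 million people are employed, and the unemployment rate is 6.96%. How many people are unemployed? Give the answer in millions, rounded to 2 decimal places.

About 10.17 million are unemployed.

Let U be the number unemployed. The labor force is E + U, and U/(E+U) = 0.0696.
So U = 0.0696 × 135.96 / (1 − 0.0696) = 9.4628 / 0.9304 ≈ 10.17 million.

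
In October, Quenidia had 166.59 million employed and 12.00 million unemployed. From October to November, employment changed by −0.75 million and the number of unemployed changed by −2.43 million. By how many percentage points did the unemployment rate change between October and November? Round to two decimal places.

The unemployment rate changed by −1.26 percentage points.

October: labor force = 166.59 + 12.00 = 178.59; u = 12.00/178.59 = 6.72%.
November: labor force = 165.84 + 9.57 = 175.41; u = 9.57/175.41 = 5.46%.
Change = 5.46% − 6.72% = −1.26 pp.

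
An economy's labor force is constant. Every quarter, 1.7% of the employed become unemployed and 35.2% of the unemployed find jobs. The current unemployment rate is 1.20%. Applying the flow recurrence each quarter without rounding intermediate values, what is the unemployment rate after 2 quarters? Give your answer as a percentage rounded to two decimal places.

With a fixed labor force, u_{t+1} = u_t + s·(1−u_t) − f·u_t = u_t·(1−s−f) + s.
Here 1−s−f = 0.631 and s = 0.017.
u_1 = 0.012000 × 0.631 + 0.017 = 0.024572.
u_2 = 0.024572 × 0.631 + 0.017 = 0.032505.

Unemployment rate after two quarters ≈ 3.25%.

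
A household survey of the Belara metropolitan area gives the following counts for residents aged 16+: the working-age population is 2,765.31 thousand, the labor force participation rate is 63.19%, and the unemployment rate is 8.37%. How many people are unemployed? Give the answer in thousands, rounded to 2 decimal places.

About 146.26 thousand are unemployed.

Labor force = 0.6319 × 2,765.31 = 1,747.40 thousand.
Unemployed = 0.0837 × 1,747.40 ≈ 146.26 thousand.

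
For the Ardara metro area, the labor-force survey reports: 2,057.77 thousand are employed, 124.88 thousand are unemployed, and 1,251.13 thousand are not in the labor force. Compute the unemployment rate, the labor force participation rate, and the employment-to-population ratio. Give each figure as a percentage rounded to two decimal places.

Unemployment rate ≈ 5.72%; labor force participation rate ≈ 63.56%; employment-population ratio ≈ 59.93%.

Labor force = employed + unemployed = 2,057.77 + 124.88 = 2,182.65 thousand.
Working-age population = 2,182.65 + 1,251.13 = 3,433.78 thousand.
Unemployment rate = 124.88 / 2,182.65 = 5.72%.
Labor force participation rate = 2,182.65 / 3,433.78 = 63.56%.
Employment-population ratio = 2,057.77 / 3,433.78 = 59.93%.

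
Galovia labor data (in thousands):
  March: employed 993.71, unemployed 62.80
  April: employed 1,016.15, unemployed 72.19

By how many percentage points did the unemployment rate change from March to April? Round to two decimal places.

The unemployment rate changed by +0.69 percentage points.

March: labor force = 993.71 + 62.80 = 1,056.51; u = 62.80/1,056.51 = 5.94%.
April: labor force = 1,016.15 + 72.19 = 1,088.34; u = 72.19/1,088.34 = 6.63%.
Change = 6.63% − 5.94% = +0.69 pp.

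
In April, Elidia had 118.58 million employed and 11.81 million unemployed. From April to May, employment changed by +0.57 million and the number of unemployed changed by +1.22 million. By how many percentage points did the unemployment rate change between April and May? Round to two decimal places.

The unemployment rate changed by +0.80 percentage points.

April: labor force = 118.58 + 11.81 = 130.39; u = 11.81/130.39 = 9.06%.
May: labor force = 119.15 + 13.03 = 132.18; u = 13.03/132.18 = 9.86%.
Change = 9.86% − 9.06% = +0.80 pp.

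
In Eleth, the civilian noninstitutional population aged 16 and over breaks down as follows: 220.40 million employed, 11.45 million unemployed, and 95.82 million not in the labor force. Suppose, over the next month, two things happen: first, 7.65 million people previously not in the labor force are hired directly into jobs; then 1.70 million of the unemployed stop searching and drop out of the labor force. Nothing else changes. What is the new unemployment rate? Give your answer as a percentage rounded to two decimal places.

Initially, labor force = 220.40 + 11.45 = 231.85 million, so u = 11.45/231.85 = 4.94%.
After the first change, employed and labor force both rise by 7.65; unemployed unchanged → E = 228.05, U = 11.45, labor force = 239.50 million.
After the second change, unemployed and labor force both fall by 1.70 → E = 228.05, U = 9.75, labor force = 237.80 million.
New unemployment rate = 9.75 / 237.80 = 4.10%.

New unemployment rate ≈ 4.10%.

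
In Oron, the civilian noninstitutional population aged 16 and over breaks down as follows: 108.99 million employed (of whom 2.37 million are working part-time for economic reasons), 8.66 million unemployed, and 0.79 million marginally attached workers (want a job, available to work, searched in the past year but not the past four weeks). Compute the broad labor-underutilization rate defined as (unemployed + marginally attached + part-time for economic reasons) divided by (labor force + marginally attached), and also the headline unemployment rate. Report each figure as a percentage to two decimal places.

Labor force = 108.99 + 8.66 = 117.65 million.
Numerator = 8.66 + 0.79 + 2.37 = 11.82 million.
Denominator = 117.65 + 0.79 = 118.44 million.
Broad rate = 11.82 / 118.44 = 9.98%.
Headline unemployment rate = 8.66 / 117.65 = 7.36%.

Broad underutilization rate ≈ 9.98%; headline unemployment rate ≈ 7.36%.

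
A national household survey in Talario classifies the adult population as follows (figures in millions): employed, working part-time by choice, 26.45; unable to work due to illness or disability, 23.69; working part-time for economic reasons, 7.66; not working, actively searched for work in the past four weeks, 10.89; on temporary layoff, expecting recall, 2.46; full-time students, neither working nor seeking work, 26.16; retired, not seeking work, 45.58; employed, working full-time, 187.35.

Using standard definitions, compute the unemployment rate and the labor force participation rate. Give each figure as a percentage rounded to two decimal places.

Employed = 26.45 + 7.66 + 187.35 = 221.46 million (anyone who worked, including part-time for economic reasons, counts as employed).
Unemployed = 10.89 + 2.46 = 13.35 million (jobless and actively searching, or on temporary layoff).
Labor force = 221.46 + 13.35 = 234.81 million.
Not in labor force = 23.69 + 26.16 + 45.58 = 95.43 million (those not working and not actively searching are outside the labor force).
Civilian working-age population = 234.81 + 95.43 = 330.24 million.
Unemployment rate = 13.35 / 234.81 = 5.69%.
Labor force participation rate = 234.81 / 330.24 = 71.10%.

Unemployment rate ≈ 5.69%; labor force participation rate ≈ 71.10%.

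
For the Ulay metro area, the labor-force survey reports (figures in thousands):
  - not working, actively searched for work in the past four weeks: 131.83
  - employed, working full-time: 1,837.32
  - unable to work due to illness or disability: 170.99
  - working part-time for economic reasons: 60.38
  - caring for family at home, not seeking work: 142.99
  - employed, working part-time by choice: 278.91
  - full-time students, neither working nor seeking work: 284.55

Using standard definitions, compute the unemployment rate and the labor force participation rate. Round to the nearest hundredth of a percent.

Employed = 1,837.32 + 60.38 + 278.91 = 2,176.61 thousand (anyone who worked, including part-time for economic reasons, counts as employed).
Unemployed = 131.83 thousand.
Labor force = 2,176.61 + 131.83 = 2,308.44 thousand.
Not in labor force = 170.99 + 142.99 + 284.55 = 598.53 thousand (those not working and not actively searching are outside the labor force).
Civilian working-age population = 2,308.44 + 598.53 = 2,906.97 thousand.
Unemployment rate = 131.83 / 2,308.44 = 5.71%.
Labor force participation rate = 2,308.44 / 2,906.97 = 79.41%.

Unemployment rate ≈ 5.71%; labor force participation rate ≈ 79.41%.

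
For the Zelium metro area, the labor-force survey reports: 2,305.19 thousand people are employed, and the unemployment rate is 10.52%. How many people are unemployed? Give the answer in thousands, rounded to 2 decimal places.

About 271.02 thousand are unemployed.

Let U be the number unemployed. The labor force is E + U, and U/(E+U) = 0.1052.
So U = 0.1052 × 2,305.19 / (1 − 0.1052) = 242.5060 / 0.8948 ≈ 271.02 thousand.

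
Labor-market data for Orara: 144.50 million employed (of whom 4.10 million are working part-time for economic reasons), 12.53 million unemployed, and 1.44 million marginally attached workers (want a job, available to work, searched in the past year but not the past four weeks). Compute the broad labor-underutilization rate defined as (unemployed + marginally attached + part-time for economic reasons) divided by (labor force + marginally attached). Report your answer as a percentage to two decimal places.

Labor force = 144.50 + 12.53 = 157.03 million.
Numerator = 12.53 + 1.44 + 4.10 = 18.07 million.
Denominator = 157.03 + 1.44 = 158.47 million.
Broad rate = 18.07 / 158.47 = 11.40%.

Broad underutilization rate ≈ 11.40%.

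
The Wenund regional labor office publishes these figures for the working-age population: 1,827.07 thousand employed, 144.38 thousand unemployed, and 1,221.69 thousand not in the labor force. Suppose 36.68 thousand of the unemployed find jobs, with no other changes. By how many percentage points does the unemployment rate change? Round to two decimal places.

The unemployment rate changes by −1.86 percentage points.

Initially, labor force = 1,827.07 + 144.38 = 1,971.45 thousand, so u = 144.38/1,971.45 = 7.32%.
After the change, unemployed falls and employed rises by 36.68; labor force unchanged → E = 1,863.75, U = 107.70, labor force = 1,971.45 thousand.
New unemployment rate = 107.70 / 1,971.45 = 5.46%.
Change = 5.46% − 7.32% = −1.86 percentage points.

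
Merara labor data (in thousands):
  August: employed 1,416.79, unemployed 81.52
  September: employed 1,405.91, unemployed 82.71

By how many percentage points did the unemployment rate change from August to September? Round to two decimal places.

The unemployment rate changed by +0.12 percentage points.

August: labor force = 1,416.79 + 81.52 = 1,498.31; u = 81.52/1,498.31 = 5.44%.
September: labor force = 1,405.91 + 82.71 = 1,488.62; u = 82.71/1,488.62 = 5.56%.
Change = 5.56% − 5.44% = +0.12 pp.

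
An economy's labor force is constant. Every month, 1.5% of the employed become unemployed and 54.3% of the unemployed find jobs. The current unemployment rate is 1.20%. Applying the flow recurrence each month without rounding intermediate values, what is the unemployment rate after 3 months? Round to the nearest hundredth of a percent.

With a fixed labor force, u_{t+1} = u_t + s·(1−u_t) − f·u_t = u_t·(1−s−f) + s.
Here 1−s−f = 0.442 and s = 0.015.
u_1 = 0.012000 × 0.442 + 0.015 = 0.020304.
u_2 = 0.020304 × 0.442 + 0.015 = 0.023974.
u_3 = 0.023974 × 0.442 + 0.015 = 0.025597.

Unemployment rate after three months ≈ 2.56%.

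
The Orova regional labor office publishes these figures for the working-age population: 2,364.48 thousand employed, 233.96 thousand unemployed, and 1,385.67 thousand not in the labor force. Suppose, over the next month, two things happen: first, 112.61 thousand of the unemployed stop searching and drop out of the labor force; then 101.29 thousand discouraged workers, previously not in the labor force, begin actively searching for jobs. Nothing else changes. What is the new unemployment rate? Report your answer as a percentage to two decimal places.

Initially, labor force = 2,364.48 + 233.96 = 2,598.44 thousand, so u = 233.96/2,598.44 = 9.00%.
After the first change, unemployed and labor force both fall by 112.61 → E = 2,364.48, U = 121.35, labor force = 2,485.83 thousand.
After the second change, unemployed and labor force both rise by 101.29 → E = 2,364.48, U = 222.64, labor force = 2,587.12 thousand.
New unemployment rate = 222.64 / 2,587.12 = 8.61%.

New unemployment rate ≈ 8.61%.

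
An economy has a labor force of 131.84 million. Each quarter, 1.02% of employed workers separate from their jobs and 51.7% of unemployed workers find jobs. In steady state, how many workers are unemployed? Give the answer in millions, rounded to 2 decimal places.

Steady-state unemployment rate u* = s/(s+f) = 1.02/(1.02+51.7) = 0.019347.
Unemployed = u* × labor force = 0.019347 × 131.84 ≈ 2.55 million.

About 2.55 million are unemployed in steady state.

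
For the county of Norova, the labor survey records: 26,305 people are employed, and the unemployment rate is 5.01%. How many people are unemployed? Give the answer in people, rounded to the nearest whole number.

About 1,387 are unemployed.

Let U be the number unemployed. The labor force is E + U, and U/(E+U) = 0.0501.
So U = 0.0501 × 26,305 / (1 − 0.0501) = 1317.88 / 0.9499 ≈ 1,387.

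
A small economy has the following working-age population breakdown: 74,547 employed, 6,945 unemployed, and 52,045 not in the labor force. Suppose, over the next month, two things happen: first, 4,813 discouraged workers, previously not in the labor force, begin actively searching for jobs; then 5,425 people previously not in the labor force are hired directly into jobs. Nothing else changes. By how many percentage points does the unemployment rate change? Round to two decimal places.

The unemployment rate changes by +4.30 percentage points.

Initially, labor force = 74,547 + 6,945 = 81,492, so u = 6,945/81,492 = 8.52%.
After the first change, unemployed and labor force both rise by 4,813 → E = 74,547, U = 11,758, labor force = 86,305.
After the second change, employed and labor force both rise by 5,425; unemployed unchanged → E = 79,972, U = 11,758, labor force = 91,730.
New unemployment rate = 11,758 / 91,730 = 12.82%.
Change = 12.82% − 8.52% = +4.30 percentage points.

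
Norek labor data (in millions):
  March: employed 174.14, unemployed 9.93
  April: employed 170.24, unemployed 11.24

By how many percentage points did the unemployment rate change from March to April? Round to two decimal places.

March: labor force = 174.14 + 9.93 = 184.07; u = 9.93/184.07 = 5.39%.
April: labor force = 170.24 + 11.24 = 181.48; u = 11.24/181.48 = 6.19%.
Change = 6.19% − 5.39% = +0.80 pp.

The unemployment rate changed by +0.80 percentage points.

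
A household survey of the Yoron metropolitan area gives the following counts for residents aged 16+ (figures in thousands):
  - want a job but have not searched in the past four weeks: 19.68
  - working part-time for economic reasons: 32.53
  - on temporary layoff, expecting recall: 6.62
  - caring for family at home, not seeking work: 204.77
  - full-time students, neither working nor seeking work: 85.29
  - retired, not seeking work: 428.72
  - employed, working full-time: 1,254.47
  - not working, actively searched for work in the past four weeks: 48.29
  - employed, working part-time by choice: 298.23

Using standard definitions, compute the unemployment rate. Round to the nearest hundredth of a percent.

Unemployment rate ≈ 3.35%.

Employed = 32.53 + 1,254.47 + 298.23 = 1,585.23 thousand (anyone who worked, including part-time for economic reasons, counts as employed).
Unemployed = 6.62 + 48.29 = 54.91 thousand (jobless and actively searching, or on temporary layoff).
Labor force = 1,585.23 + 54.91 = 1,640.14 thousand.
Unemployment rate = 54.91 / 1,640.14 = 3.35%.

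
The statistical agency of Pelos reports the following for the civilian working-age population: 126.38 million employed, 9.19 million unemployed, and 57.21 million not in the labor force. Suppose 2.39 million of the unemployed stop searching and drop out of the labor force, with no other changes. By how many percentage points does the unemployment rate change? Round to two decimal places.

The unemployment rate changes by −1.67 percentage points.

Initially, labor force = 126.38 + 9.19 = 135.57 million, so u = 9.19/135.57 = 6.78%.
After the change, unemployed and labor force both fall by 2.39 → E = 126.38, U = 6.80, labor force = 133.18 million.
New unemployment rate = 6.80 / 133.18 = 5.11%.
Change = 5.11% − 6.78% = −1.67 percentage points.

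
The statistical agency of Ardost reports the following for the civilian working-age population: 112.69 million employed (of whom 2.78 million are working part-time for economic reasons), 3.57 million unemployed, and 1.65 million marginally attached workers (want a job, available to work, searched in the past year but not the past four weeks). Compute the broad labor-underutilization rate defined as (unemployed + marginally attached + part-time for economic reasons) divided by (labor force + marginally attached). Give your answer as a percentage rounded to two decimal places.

Broad underutilization rate ≈ 6.78%.

Labor force = 112.69 + 3.57 = 116.26 million.
Numerator = 3.57 + 1.65 + 2.78 = 8.00 million.
Denominator = 116.26 + 1.65 = 117.91 million.
Broad rate = 8.00 / 117.91 = 6.78%.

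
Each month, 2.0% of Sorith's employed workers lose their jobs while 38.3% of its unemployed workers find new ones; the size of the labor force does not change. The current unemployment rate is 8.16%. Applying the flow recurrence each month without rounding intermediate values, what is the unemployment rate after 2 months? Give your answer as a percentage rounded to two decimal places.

With a fixed labor force, u_{t+1} = u_t + s·(1−u_t) − f·u_t = u_t·(1−s−f) + s.
Here 1−s−f = 0.597 and s = 0.020.
u_1 = 0.081600 × 0.597 + 0.020 = 0.068715.
u_2 = 0.068715 × 0.597 + 0.020 = 0.061023.

Unemployment rate after two months ≈ 6.10%.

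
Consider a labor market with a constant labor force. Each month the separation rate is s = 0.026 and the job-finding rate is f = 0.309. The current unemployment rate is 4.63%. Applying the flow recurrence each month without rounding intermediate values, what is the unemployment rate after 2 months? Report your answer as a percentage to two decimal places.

Unemployment rate after two months ≈ 6.38%.

With a fixed labor force, u_{t+1} = u_t + s·(1−u_t) − f·u_t = u_t·(1−s−f) + s.
Here 1−s−f = 0.665 and s = 0.026.
u_1 = 0.046300 × 0.665 + 0.026 = 0.056789.
u_2 = 0.056789 × 0.665 + 0.026 = 0.063765.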